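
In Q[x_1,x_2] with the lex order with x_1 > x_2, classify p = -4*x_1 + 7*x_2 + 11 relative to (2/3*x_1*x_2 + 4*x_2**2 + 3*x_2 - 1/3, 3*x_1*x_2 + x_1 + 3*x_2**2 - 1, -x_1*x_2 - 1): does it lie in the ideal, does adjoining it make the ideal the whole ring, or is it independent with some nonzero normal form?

First compute the reduced Gröbner basis of I by Buchberger's algorithm.
f_1 = 2/3*x_1*x_2 + 4*x_2**2 + 3*x_2 - 1/3, LT = x_1*x_2.
f_2 = 3*x_1*x_2 + x_1 + 3*x_2**2 - 1, LT = x_1*x_2.
f_3 = -x_1*x_2 - 1, LT = x_1*x_2.

S(f_1,f_2): lcm = x_1*x_2. S = -1/3*x_1 + 5*x_2**2 + 9/2*x_2 - 1/6.
  leading term x_1: no divisor's leading term divides it; move -1/3*x_1 to the remainder.
  leading term x_2**2: no divisor's leading term divides it; move 5*x_2**2 to the remainder.
  leading term x_2: no divisor's leading term divides it; move 9/2*x_2 to the remainder.
  leading term 1: no divisor's leading term divides it; move -1/6 to the remainder.
  remainder -1/3*x_1 + 5*x_2**2 + 9/2*x_2 - 1/6 ≠ 0; add h_4 = -1/3*x_1 + 5*x_2**2 + 9/2*x_2 - 1/6 to the basis.

S(f_1,f_3): lcm = x_1*x_2. S = 6*x_2**2 + 9/2*x_2 - 3/2.
  leading term x_2**2: no divisor's leading term divides it; move 6*x_2**2 to the remainder.
  leading term x_2: no divisor's leading term divides it; move 9/2*x_2 to the remainder.
  leading term 1: no divisor's leading term divides it; move -3/2 to the remainder.
  remainder 6*x_2**2 + 9/2*x_2 - 3/2 ≠ 0; add h_5 = 6*x_2**2 + 9/2*x_2 - 3/2 to the basis.

S(f_2,f_3): lcm = x_1*x_2. S = 1/3*x_1 + x_2**2 - 4/3.
  leading term x_1: subtract (-1)·h_4 from 1/3*x_1 + x_2**2 - 4/3 → 6*x_2**2 + 9/2*x_2 - 3/2
  leading term x_2**2: subtract (1)·h_5 from 6*x_2**2 + 9/2*x_2 - 3/2 → 0
  remainder 0.

S(f_1,h_4): lcm = x_1*x_2. S = 15*x_2**3 + 39/2*x_2**2 + 4*x_2 - 1/2.
  leading term x_2**3: subtract (5/2*x_2)·h_5 from 15*x_2**3 + 39/2*x_2**2 + 4*x_2 - 1/2 → 33/4*x_2**2 + 31/4*x_2 - 1/2
  leading term x_2**2: subtract (11/8)·h_5 from 33/4*x_2**2 + 31/4*x_2 - 1/2 → 25/16*x_2 + 25/16
  leading term x_2: no divisor's leading term divides it; move 25/16*x_2 to the remainder.
  leading term 1: no divisor's leading term divides it; move 25/16 to the remainder.
  remainder 25/16*x_2 + 25/16 ≠ 0; add h_6 = 25/16*x_2 + 25/16 to the basis.

S(f_2,h_4): lcm = x_1*x_2. S = 1/3*x_1 + 15*x_2**3 + 29/2*x_2**2 - 1/2*x_2 - 1/3.
  leading term x_1: subtract (-1)·h_4 from 1/3*x_1 + 15*x_2**3 + 29/2*x_2**2 - 1/2*x_2 - 1/3 → 15*x_2**3 + 39/2*x_2**2 + 4*x_2 - 1/2
  leading term x_2**3: subtract (5/2*x_2)·h_5 from 15*x_2**3 + 39/2*x_2**2 + 4*x_2 - 1/2 → 33/4*x_2**2 + 31/4*x_2 - 1/2
  leading term x_2**2: subtract (11/8)·h_5 from 33/4*x_2**2 + 31/4*x_2 - 1/2 → 25/16*x_2 + 25/16
  leading term x_2: subtract (1)·h_6 from 25/16*x_2 + 25/16 → 0
  remainder 0.

S(f_3,h_4): lcm = x_1*x_2. S = 15*x_2**3 + 27/2*x_2**2 - 1/2*x_2 + 1.
  leading term x_2**3: subtract (5/2*x_2)·h_5 from 15*x_2**3 + 27/2*x_2**2 - 1/2*x_2 + 1 → 9/4*x_2**2 + 13/4*x_2 + 1
  leading term x_2**2: subtract (3/8)·h_5 from 9/4*x_2**2 + 13/4*x_2 + 1 → 25/16*x_2 + 25/16
  leading term x_2: subtract (1)·h_6 from 25/16*x_2 + 25/16 → 0
  remainder 0.

S(f_1,h_5): lcm = x_1*x_2**2. S = -3/4*x_1*x_2 + 1/4*x_1 + 6*x_2**3 + 9/2*x_2**2 - 1/2*x_2.
  leading term x_1*x_2: subtract (-9/8)·f_1 from -3/4*x_1*x_2 + 1/4*x_1 + 6*x_2**3 + 9/2*x_2**2 - 1/2*x_2 → 1/4*x_1 + 6*x_2**3 + 9*x_2**2 + 23/8*x_2 - 3/8
  leading term x_1: subtract (-3/4)·h_4 from 1/4*x_1 + 6*x_2**3 + 9*x_2**2 + 23/8*x_2 - 3/8 → 6*x_2**3 + 51/4*x_2**2 + 25/4*x_2 - 1/2
  leading term x_2**3: subtract (x_2)·h_5 from 6*x_2**3 + 51/4*x_2**2 + 25/4*x_2 - 1/2 → 33/4*x_2**2 + 31/4*x_2 - 1/2
  leading term x_2**2: subtract (11/8)·h_5 from 33/4*x_2**2 + 31/4*x_2 - 1/2 → 25/16*x_2 + 25/16
  leading term x_2: subtract (1)·h_6 from 25/16*x_2 + 25/16 → 0
  remainder 0.

S(f_2,h_5): lcm = x_1*x_2**2. S = -5/12*x_1*x_2 + 1/4*x_1 + x_2**3 - 1/3*x_2.
  leading term x_1*x_2: subtract (-5/8)·f_1 from -5/12*x_1*x_2 + 1/4*x_1 + x_2**3 - 1/3*x_2 → 1/4*x_1 + x_2**3 + 5/2*x_2**2 + 37/24*x_2 - 5/24
  leading term x_1: subtract (-3/4)·h_4 from 1/4*x_1 + x_2**3 + 5/2*x_2**2 + 37/24*x_2 - 5/24 → x_2**3 + 25/4*x_2**2 + 59/12*x_2 - 1/3
  leading term x_2**3: subtract (1/6*x_2)·h_5 from x_2**3 + 25/4*x_2**2 + 59/12*x_2 - 1/3 → 11/2*x_2**2 + 31/6*x_2 - 1/3
  leading term x_2**2: subtract (11/12)·h_5 from 11/2*x_2**2 + 31/6*x_2 - 1/3 → 25/24*x_2 + 25/24
  leading term x_2: subtract (2/3)·h_6 from 25/24*x_2 + 25/24 → 0
  remainder 0.

S(f_3,h_5): lcm = x_1*x_2**2. S = -3/4*x_1*x_2 + 1/4*x_1 + x_2.
  leading term x_1*x_2: subtract (-9/8)·f_1 from -3/4*x_1*x_2 + 1/4*x_1 + x_2 → 1/4*x_1 + 9/2*x_2**2 + 35/8*x_2 - 3/8
  leading term x_1: subtract (-3/4)·h_4 from 1/4*x_1 + 9/2*x_2**2 + 35/8*x_2 - 3/8 → 33/4*x_2**2 + 31/4*x_2 - 1/2
  leading term x_2**2: subtract (11/8)·h_5 from 33/4*x_2**2 + 31/4*x_2 - 1/2 → 25/16*x_2 + 25/16
  leading term x_2: subtract (1)·h_6 from 25/16*x_2 + 25/16 → 0
  remainder 0.

S(h_4,h_5): leading monomials are coprime, so the S-polynomial reduces to 0 (Buchberger's first criterion).
S(f_1,h_6): lcm = x_1*x_2. S = -x_1 + 6*x_2**2 + 9/2*x_2 - 1/2.
  leading term x_1: subtract (3)·h_4 from -x_1 + 6*x_2**2 + 9/2*x_2 - 1/2 → -9*x_2**2 - 9*x_2
  leading term x_2**2: subtract (-3/2)·h_5 from -9*x_2**2 - 9*x_2 → -9/4*x_2 - 9/4
  leading term x_2: subtract (-36/25)·h_6 from -9/4*x_2 - 9/4 → 0
  remainder 0.

S(f_2,h_6): lcm = x_1*x_2. S = -2/3*x_1 + x_2**2 - 1/3.
  leading term x_1: subtract (2)·h_4 from -2/3*x_1 + x_2**2 - 1/3 → -9*x_2**2 - 9*x_2
  leading term x_2**2: subtract (-3/2)·h_5 from -9*x_2**2 - 9*x_2 → -9/4*x_2 - 9/4
  leading term x_2: subtract (-36/25)·h_6 from -9/4*x_2 - 9/4 → 0
  remainder 0.

S(f_3,h_6): lcm = x_1*x_2. S = -x_1 + 1.
  leading term x_1: subtract (3)·h_4 from -x_1 + 1 → -15*x_2**2 - 27/2*x_2 + 3/2
  leading term x_2**2: subtract (-5/2)·h_5 from -15*x_2**2 - 27/2*x_2 + 3/2 → -9/4*x_2 - 9/4
  leading term x_2: subtract (-36/25)·h_6 from -9/4*x_2 - 9/4 → 0
  remainder 0.

S(h_4,h_6): leading monomials are coprime, so the S-polynomial reduces to 0 (Buchberger's first criterion).
S(h_5,h_6): lcm = x_2**2. S = -1/4*x_2 - 1/4.
  leading term x_2: subtract (-4/25)·h_6 from -1/4*x_2 - 1/4 → 0
  remainder 0.

Every S-polynomial of the final basis reduces to 0, so we have a Gröbner basis.
Inter-reduce: drop elements whose leading term is divisible by another's, tail-reduce, and make monic.
Reduced Gröbner basis: {x_1 - 1, x_2 + 1}.
Label its elements g_1 = x_1 - 1, g_2 = x_2 + 1.

Reduce p = -4*x_1 + 7*x_2 + 11 modulo G:
  leading term x_1: subtract (-4)·g_1 from -4*x_1 + 7*x_2 + 11 → 7*x_2 + 7
  leading term x_2: subtract (7)·g_2 from 7*x_2 + 7 → 0
  normal form = 0.
Since the normal form is 0, p ∈ I.

-4*x_1 + 7*x_2 + 11 lies in I (it reduces to 0).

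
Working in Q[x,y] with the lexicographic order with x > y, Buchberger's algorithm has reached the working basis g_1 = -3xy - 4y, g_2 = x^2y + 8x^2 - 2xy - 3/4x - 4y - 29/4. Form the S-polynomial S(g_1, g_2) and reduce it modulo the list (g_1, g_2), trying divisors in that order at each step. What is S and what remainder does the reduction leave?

S(g_1, g_2) = -8x^2 + 10/3xy + 3/4x + 4y + 29/4; remainder on division = -8x^2 + 3/4x - 4/9y + 29/4.

lcm(LM(g_1), LM(g_2)) = x^2y.
S = (lcm/LT(g_1))·g_1 − (lcm/LT(g_2))·g_2 = -8x^2 + 10/3xy + 3/4x + 4y + 29/4.
Reduce S modulo (g_1, g_2) in that order:
  leading term x^2: no divisor's leading term divides it; move -8x^2 to the remainder.
  leading term xy: subtract (-10/9)·g_1 from 10/3xy + 3/4x + 4y + 29/4 → 3/4x - 4/9y + 29/4
  leading term x: no divisor's leading term divides it; move 3/4x to the remainder.
  leading term y: no divisor's leading term divides it; move -4/9y to the remainder.
  leading term 1: no divisor's leading term divides it; move 29/4 to the remainder.
The remainder -8x^2 + 3/4x - 4/9y + 29/4 is nonzero, so it would be added as the next basis element.
An S-polynomial is built so that the two leading terms cancel; whether anything survives reduction is exactly the Gröbner-basis criterion.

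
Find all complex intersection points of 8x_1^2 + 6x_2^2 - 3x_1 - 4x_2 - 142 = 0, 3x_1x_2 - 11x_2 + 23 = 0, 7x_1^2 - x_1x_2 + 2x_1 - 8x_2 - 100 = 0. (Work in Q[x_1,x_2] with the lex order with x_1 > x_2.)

{(-4, 1)}

Compute a lex Gröbner basis by Buchberger's algorithm.
f_1 = 8x_1^2 - 3x_1 + 6x_2^2 - 4x_2 - 142, LT = x_1^2.
f_2 = 3x_1x_2 - 11x_2 + 23, LT = x_1x_2.
f_3 = 7x_1^2 - x_1x_2 + 2x_1 - 8x_2 - 100, LT = x_1^2.

S(f_1,f_2): lcm = x_1^2x_2. S = 79/24x_1x_2 - 23/3x_1 + 3/4x_2^3 - 1/2x_2^2 - 71/4x_2.
  reduce S modulo (f_1, f_2, f_3):
  remainder -23/3x_1 + 3/4x_2^3 - 1/2x_2^2 - 409/72x_2 - 1817/72 ≠ 0; add h_4 = -23/3x_1 + 3/4x_2^3 - 1/2x_2^2 - 409/72x_2 - 1817/72 to the basis.

S(f_1,f_3): lcm = x_1^2. S = 1/7x_1x_2 - 37/56x_1 + 3/4x_2^2 + 9/14x_2 - 97/28.
  reduce S modulo (f_1, f_2, f_3, h_4):
  remainder -333/5152x_2^3 + 2043/2576x_2^2 + 51197/30912x_2 - 3205/1344 ≠ 0; add h_5 = -333/5152x_2^3 + 2043/2576x_2^2 + 51197/30912x_2 - 3205/1344 to the basis.

S(f_2,f_3): lcm = x_1^2x_2. S = 1/7x_1x_2^2 - 83/21x_1x_2 + 23/3x_1 + 8/7x_2^2 + 100/7x_2.
  reduce S modulo (f_1, f_2, f_3, h_4, h_5):
  remainder 1151/111x_2^2 + 28522/2331x_2 - 52693/2331 ≠ 0; add h_6 = 1151/111x_2^2 + 28522/2331x_2 - 52693/2331 to the basis.

S(f_2,h_5): lcm = x_1x_2^3. S = 454/37x_1x_2^2 + 51197/1998x_1x_2 - 73715/1998x_1 - 11/3x_2^3 + 23/3x_2^2.
  reduce S modulo (f_1, f_2, f_3, h_4, h_5, h_6):
  remainder -2869771916/24146829x_2 + 2869771916/24146829 ≠ 0; add h_7 = -2869771916/24146829x_2 + 2869771916/24146829 to the basis.

The other S-polynomials (S(f_1,h_4), S(f_2,h_4), S(f_3,h_4), S(f_1,h_5), S(f_3,h_5), S(h_4,h_5), S(f_1,h_6), S(f_2,h_6), S(f_3,h_6), S(h_4,h_6), S(h_5,h_6), S(f_1,h_7), S(f_2,h_7), S(f_3,h_7), S(h_4,h_7), S(h_5,h_7), S(h_6,h_7)) all reduce to 0 modulo the current basis, so we have a Gröbner basis.
Inter-reduce: drop elements whose leading term is divisible by another's, tail-reduce, and make monic.
Reduced Gröbner basis: {x_1 + 4, x_2 - 1}.

Since the basis is lex-ordered, x_2 - 1 is univariate in x_2. Its roots are {1}. Back-substituting each root into the other basis elements fixes the other coordinates.
  x_2 = 1: the earlier basis element becomes x_1 + 4 = 0, giving x_1 = -4 — point (-4, 1).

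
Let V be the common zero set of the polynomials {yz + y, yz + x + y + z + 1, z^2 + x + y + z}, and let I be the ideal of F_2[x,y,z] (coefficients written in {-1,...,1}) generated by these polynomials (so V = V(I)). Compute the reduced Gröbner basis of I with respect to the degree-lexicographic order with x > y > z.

f_1 = yz + y, LT = yz.
f_2 = yz + x + y + z + 1, LT = yz.
f_3 = z^2 + x + y + z, LT = z^2.

S(f_1,f_2): lcm = yz. S = x + z + 1.
  leading term x: no divisor's leading term divides it; move x to the remainder.
  leading term z: no divisor's leading term divides it; move z to the remainder.
  leading term 1: no divisor's leading term divides it; move 1 to the remainder.
  remainder x + z + 1 ≠ 0; add g_4 = x + z + 1 to the basis.

S(f_1,f_3): lcm = yz^2. S = xy + y^2.
  leading term xy: subtract (y)·g_4 from xy + y^2 → y^2 + yz + y
  leading term y^2: no divisor's leading term divides it; move y^2 to the remainder.
  leading term yz: subtract (1)·f_1 from yz + y → 0
  remainder y^2 ≠ 0; add g_5 = y^2 to the basis.

The other S-polynomials (S(f_2,f_3), S(f_1,g_4), S(f_2,g_4), S(f_3,g_4), S(f_1,g_5), S(f_2,g_5), S(f_3,g_5), S(g_4,g_5)) all reduce to 0 modulo the current basis, so we have a Gröbner basis.
Inter-reduce: drop elements whose leading term is divisible by another's, tail-reduce, and make monic.

G = {y^2, yz + y, z^2 + y + 1, x + z + 1}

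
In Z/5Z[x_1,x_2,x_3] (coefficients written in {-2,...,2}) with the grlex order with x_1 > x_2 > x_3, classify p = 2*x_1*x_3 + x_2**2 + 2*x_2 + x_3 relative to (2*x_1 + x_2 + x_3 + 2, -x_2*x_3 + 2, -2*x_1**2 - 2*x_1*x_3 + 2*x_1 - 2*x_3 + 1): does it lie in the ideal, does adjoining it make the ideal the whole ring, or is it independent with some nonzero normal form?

2*x_1*x_3 + x_2**2 + 2*x_2 + x_3 is independent of I; its normal form modulo I is x_2 - 2*x_3 + 2.

First compute the reduced Gröbner basis of I by Buchberger's algorithm.
f_1 = 2*x_1 + x_2 + x_3 + 2, LT = x_1.
f_2 = -x_2*x_3 + 2, LT = x_2*x_3.
f_3 = -2*x_1**2 - 2*x_1*x_3 + 2*x_1 - 2*x_3 + 1, LT = x_1**2.

S(f_1,f_3): lcm = x_1**2. S = -2*x_1*x_2 + 2*x_1*x_3 + 2*x_1 - x_3 - 2.
  leading term x_1*x_2: subtract (-x_2)·f_1 from -2*x_1*x_2 + 2*x_1*x_3 + 2*x_1 - x_3 - 2 → 2*x_1*x_3 + x_2**2 + x_2*x_3 + 2*x_1 + 2*x_2 - x_3 - 2
  leading term x_1*x_3: subtract (x_3)·f_1 from 2*x_1*x_3 + x_2**2 + x_2*x_3 + 2*x_1 + 2*x_2 - x_3 - 2 → x_2**2 - x_3**2 + 2*x_1 + 2*x_2 + 2*x_3 - 2
  leading term x_2**2: no divisor's leading term divides it; move x_2**2 to the remainder.
  leading term x_3**2: no divisor's leading term divides it; move -x_3**2 to the remainder.
  leading term x_1: subtract (1)·f_1 from 2*x_1 + 2*x_2 + 2*x_3 - 2 → x_2 + x_3 + 1
  leading term x_2: no divisor's leading term divides it; move x_2 to the remainder.
  leading term x_3: no divisor's leading term divides it; move x_3 to the remainder.
  leading term 1: no divisor's leading term divides it; move 1 to the remainder.
  remainder x_2**2 - x_3**2 + x_2 + x_3 + 1 ≠ 0; add h_4 = x_2**2 - x_3**2 + x_2 + x_3 + 1 to the basis.

S(f_2,h_4): lcm = x_2**2*x_3. S = x_3**3 - x_2*x_3 - x_3**2 - 2*x_2 - x_3.
  leading term x_3**3: no divisor's leading term divides it; move x_3**3 to the remainder.
  leading term x_2*x_3: subtract (1)·f_2 from -x_2*x_3 - x_3**2 - 2*x_2 - x_3 → -x_3**2 - 2*x_2 - x_3 - 2
  leading term x_3**2: no divisor's leading term divides it; move -x_3**2 to the remainder.
  leading term x_2: no divisor's leading term divides it; move -2*x_2 to the remainder.
  leading term x_3: no divisor's leading term divides it; move -x_3 to the remainder.
  leading term 1: no divisor's leading term divides it; move -2 to the remainder.
  remainder x_3**3 - x_3**2 - 2*x_2 - x_3 - 2 ≠ 0; add h_5 = x_3**3 - x_3**2 - 2*x_2 - x_3 - 2 to the basis.

The other S-polynomials (S(f_1,f_2), S(f_2,f_3), S(f_1,h_4), S(f_3,h_4), S(f_1,h_5), S(f_2,h_5), S(f_3,h_5), S(h_4,h_5)) all reduce to 0 modulo the current basis, so we have a Gröbner basis.
Inter-reduce: drop elements whose leading term is divisible by another's, tail-reduce, and make monic.
Reduced Gröbner basis: {x_3**3 - x_3**2 - 2*x_2 - x_3 - 2, x_2**2 - x_3**2 + x_2 + x_3 + 1, x_2*x_3 - 2, x_1 - 2*x_2 - 2*x_3 + 1}.
Label its elements g_1 = x_3**3 - x_3**2 - 2*x_2 - x_3 - 2, g_2 = x_2**2 - x_3**2 + x_2 + x_3 + 1, g_3 = x_2*x_3 - 2, g_4 = x_1 - 2*x_2 - 2*x_3 + 1.

Reduce p = 2*x_1*x_3 + x_2**2 + 2*x_2 + x_3 modulo G:
  leading term x_1*x_3: subtract (2*x_3)·g_4 from 2*x_1*x_3 + x_2**2 + 2*x_2 + x_3 → x_2**2 - x_2*x_3 - x_3**2 + 2*x_2 - x_3
  leading term x_2**2: subtract (1)·g_2 from x_2**2 - x_2*x_3 - x_3**2 + 2*x_2 - x_3 → -x_2*x_3 + x_2 - 2*x_3 - 1
  leading term x_2*x_3: subtract (-1)·g_3 from -x_2*x_3 + x_2 - 2*x_3 - 1 → x_2 - 2*x_3 + 2
  leading term x_2: no divisor's leading term divides it; move x_2 to the remainder.
  leading term x_3: no divisor's leading term divides it; move -2*x_3 to the remainder.
  leading term 1: no divisor's leading term divides it; move 2 to the remainder.
  normal form = x_2 - 2*x_3 + 2.
The normal form is nonzero, so p ∉ I. Since p minus its normal form lies in I, I + (p) = I + (r) where r = x_2 - 2*x_3 + 2; decide whether this ideal is the whole ring.
Run Buchberger on G together with r (pairs among the g_i already reduce to 0 since G is a Gröbner basis):
g_1 = x_3**3 - x_3**2 - 2*x_2 - x_3 - 2, LT = x_3**3.
g_2 = x_2**2 - x_3**2 + x_2 + x_3 + 1, LT = x_2**2.
g_3 = x_2*x_3 - 2, LT = x_2*x_3.
g_4 = x_1 - 2*x_2 - 2*x_3 + 1, LT = x_1.
r = x_2 - 2*x_3 + 2, LT = x_2.

S(g_2,r): lcm = x_2**2. S = 2*x_2*x_3 - x_3**2 - x_2 + x_3 + 1.
  leading term x_2*x_3: subtract (2)·g_3 from 2*x_2*x_3 - x_3**2 - x_2 + x_3 + 1 → -x_3**2 - x_2 + x_3
  leading term x_3**2: no divisor's leading term divides it; move -x_3**2 to the remainder.
  leading term x_2: subtract (-1)·r from -x_2 + x_3 → -x_3 + 2
  leading term x_3: no divisor's leading term divides it; move -x_3 to the remainder.
  leading term 1: no divisor's leading term divides it; move 2 to the remainder.
  remainder -x_3**2 - x_3 + 2 ≠ 0; add m_6 = -x_3**2 - x_3 + 2 to the basis.

S(g_3,r): lcm = x_2*x_3. S = 2*x_3**2 - 2*x_3 - 2.
  leading term x_3**2: subtract (-2)·m_6 from 2*x_3**2 - 2*x_3 - 2 → x_3 + 2
  leading term x_3: no divisor's leading term divides it; move x_3 to the remainder.
  leading term 1: no divisor's leading term divides it; move 2 to the remainder.
  remainder x_3 + 2 ≠ 0; add m_7 = x_3 + 2 to the basis.

The other S-polynomials (S(g_1,g_2), S(g_1,g_3), S(g_1,g_4), S(g_1,r), S(g_2,g_3), S(g_2,g_4), S(g_3,g_4), S(g_4,r), S(g_1,m_6), S(g_2,m_6), S(g_3,m_6), S(g_4,m_6), S(r,m_6), S(g_1,m_7), S(g_2,m_7), S(g_3,m_7), S(g_4,m_7), S(r,m_7), S(m_6,m_7)) all reduce to 0 modulo the current basis, so we have a Gröbner basis.
Inter-reduce: drop elements whose leading term is divisible by another's, tail-reduce, and make monic.
Reduced Gröbner basis: {x_1 + 2, x_2 + 1, x_3 + 2}.
The reduced Gröbner basis of I + (p) is {x_1 + 2, x_2 + 1, x_3 + 2} ≠ {1}, a proper ideal, so the enlarged system stays consistent: p is independent of I, with normal form x_2 - 2*x_3 + 2.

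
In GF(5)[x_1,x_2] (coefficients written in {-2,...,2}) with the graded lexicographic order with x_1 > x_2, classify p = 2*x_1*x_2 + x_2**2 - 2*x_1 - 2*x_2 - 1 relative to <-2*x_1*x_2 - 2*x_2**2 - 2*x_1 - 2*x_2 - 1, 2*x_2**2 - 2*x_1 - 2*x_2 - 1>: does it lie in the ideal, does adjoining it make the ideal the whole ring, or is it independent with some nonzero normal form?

First compute the reduced Gröbner basis of I by Buchberger's algorithm.
f_1 = -2*x_1*x_2 - 2*x_2**2 - 2*x_1 - 2*x_2 - 1, LT = x_1*x_2.
f_2 = 2*x_2**2 - 2*x_1 - 2*x_2 - 1, LT = x_2**2.

S(f_1,f_2): lcm = x_1*x_2**2. S = x_2**3 + x_1**2 + 2*x_1*x_2 + x_2**2 - 2*x_1 - 2*x_2.
  reduce S modulo (f_1, f_2):
  remainder x_1**2 - x_1 + 2*x_2 - 2 ≠ 0; add h_3 = x_1**2 - x_1 + 2*x_2 - 2 to the basis.

The other S-polynomials (S(f_1,h_3), S(f_2,h_3)) all reduce to 0 modulo the current basis, so we have a Gröbner basis.
Inter-reduce: drop elements whose leading term is divisible by another's, tail-reduce, and make monic.
Reduced Gröbner basis: {x_1**2 - x_1 + 2*x_2 - 2, x_1*x_2 + 2*x_1 + 2*x_2 + 1, x_2**2 - x_1 - x_2 + 2}.
Label its elements g_1 = x_1**2 - x_1 + 2*x_2 - 2, g_2 = x_1*x_2 + 2*x_1 + 2*x_2 + 1, g_3 = x_2**2 - x_1 - x_2 + 2.

Reduce p = 2*x_1*x_2 + x_2**2 - 2*x_1 - 2*x_2 - 1 modulo G:
  leading term x_1*x_2: subtract (2)·g_2 from 2*x_1*x_2 + x_2**2 - 2*x_1 - 2*x_2 - 1 → x_2**2 - x_1 - x_2 + 2
  leading term x_2**2: subtract (1)·g_3 from x_2**2 - x_1 - x_2 + 2 → 0
  normal form = 0.
Since the normal form is 0, p ∈ I.

2*x_1*x_2 + x_2**2 - 2*x_1 - 2*x_2 - 1 lies in I (it reduces to 0).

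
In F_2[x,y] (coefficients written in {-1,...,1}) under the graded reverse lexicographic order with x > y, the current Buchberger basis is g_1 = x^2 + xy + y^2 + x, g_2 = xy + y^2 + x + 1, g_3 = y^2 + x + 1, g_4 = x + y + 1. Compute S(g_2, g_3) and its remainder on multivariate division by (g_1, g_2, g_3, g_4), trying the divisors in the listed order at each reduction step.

lcm(LM(g_2), LM(g_3)) = xy^2.
S = (lcm/LT(g_2))·g_2 − (lcm/LT(g_3))·g_3 = y^3 + x^2 + xy + x + y.
Reduce S modulo (g_1, g_2, g_3, g_4) in that order:
  leading term y^3: subtract (y)·g_3 from y^3 + x^2 + xy + x + y → x^2 + x
  leading term x^2: subtract (1)·g_1 from x^2 + x → xy + y^2
  leading term xy: subtract (1)·g_2 from xy + y^2 → x + 1
  leading term x: subtract (1)·g_4 from x + 1 → y
  leading term y: no divisor's leading term divides it; move y to the remainder.
The remainder y is nonzero, so it would be added as the next basis element.

S(g_2, g_3) = y^3 + x^2 + xy + x + y; remainder on division = y.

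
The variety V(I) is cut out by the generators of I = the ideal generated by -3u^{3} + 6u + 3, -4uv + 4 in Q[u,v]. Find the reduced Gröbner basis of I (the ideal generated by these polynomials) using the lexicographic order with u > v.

f_1 = -3u^{3} + 6u + 3, LT = u^{3}.
f_2 = -4uv + 4, LT = uv.

S(f_1,f_2): lcm = u^{3}v. S = u^{2} - 2uv - v.
  leading term u^{2}: no divisor's leading term divides it; move u^{2} to the remainder.
  leading term uv: subtract (\tfrac{1}{2})·f_2 from -2uv - v → -v - 2
  leading term v: no divisor's leading term divides it; move -v to the remainder.
  leading term 1: no divisor's leading term divides it; move -2 to the remainder.
  remainder u^{2} - v - 2 ≠ 0; add g_3 = u^{2} - v - 2 to the basis.

S(f_2,g_3): lcm = u^{2}v. S = -u + v^{2} + 2v.
  leading term u: no divisor's leading term divides it; move -u to the remainder.
  leading term v^{2}: no divisor's leading term divides it; move v^{2} to the remainder.
  leading term v: no divisor's leading term divides it; move 2v to the remainder.
  remainder -u + v^{2} + 2v ≠ 0; add g_4 = -u + v^{2} + 2v to the basis.

S(f_2,g_4): lcm = uv. S = v^{3} + 2v^{2} - 1.
  leading term v^{3}: no divisor's leading term divides it; move v^{3} to the remainder.
  leading term v^{2}: no divisor's leading term divides it; move 2v^{2} to the remainder.
  leading term 1: no divisor's leading term divides it; move -1 to the remainder.
  remainder v^{3} + 2v^{2} - 1 ≠ 0; add g_5 = v^{3} + 2v^{2} - 1 to the basis.

The other S-polynomials (S(f_1,g_3), S(f_1,g_4), S(g_3,g_4), S(f_1,g_5), S(f_2,g_5), S(g_3,g_5), S(g_4,g_5)) all reduce to 0 modulo the current basis, so we have a Gröbner basis.
Inter-reduce: drop elements whose leading term is divisible by another's, tail-reduce, and make monic.

G = {u - v^{2} - 2v, v^{3} + 2v^{2} - 1}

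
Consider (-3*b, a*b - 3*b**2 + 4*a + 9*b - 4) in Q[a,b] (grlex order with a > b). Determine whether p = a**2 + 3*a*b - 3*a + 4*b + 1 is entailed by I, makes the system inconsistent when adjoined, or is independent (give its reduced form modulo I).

Adjoining a**2 + 3*a*b - 3*a + 4*b + 1 makes the ideal the whole ring: the system is inconsistent.

First compute the reduced Gröbner basis of I by Buchberger's algorithm.
f_1 = -3*b, LT = b.
f_2 = a*b - 3*b**2 + 4*a + 9*b - 4, LT = a*b.

S(f_1,f_2): lcm = a*b. S = 3*b**2 - 4*a - 9*b + 4.
  leading term b**2: subtract (-b)·f_1 from 3*b**2 - 4*a - 9*b + 4 → -4*a - 9*b + 4
  leading term a: no divisor's leading term divides it; move -4*a to the remainder.
  leading term b: subtract (3)·f_1 from -9*b + 4 → 4
  leading term 1: no divisor's leading term divides it; move 4 to the remainder.
  remainder -4*a + 4 ≠ 0; add h_3 = -4*a + 4 to the basis.

The other S-polynomials (S(f_1,h_3), S(f_2,h_3)) all reduce to 0 modulo the current basis, so we have a Gröbner basis.
Inter-reduce: drop elements whose leading term is divisible by another's, tail-reduce, and make monic.
Reduced Gröbner basis: {a - 1, b}.
Label its elements g_1 = a - 1, g_2 = b.

Reduce p = a**2 + 3*a*b - 3*a + 4*b + 1 modulo G:
  leading term a**2: subtract (a)·g_1 from a**2 + 3*a*b - 3*a + 4*b + 1 → 3*a*b - 2*a + 4*b + 1
  leading term a*b: subtract (3*b)·g_1 from 3*a*b - 2*a + 4*b + 1 → -2*a + 7*b + 1
  leading term a: subtract (-2)·g_1 from -2*a + 7*b + 1 → 7*b - 1
  leading term b: subtract (7)·g_2 from 7*b - 1 → -1
  leading term 1: no divisor's leading term divides it; move -1 to the remainder.
  normal form = -1.
The normal form is nonzero, so p ∉ I. Since p minus its normal form lies in I, I + (p) = I + (r) where r = -1; decide whether this ideal is the whole ring.
Here r = -1 is a nonzero constant, hence a unit: 1 ∈ I + (p), the Gröbner basis of I + (p) is {1}, and the enlarged system has no common solution — adjoining p is inconsistent.

Ideal membership is decidable via reduction modulo a Gröbner basis.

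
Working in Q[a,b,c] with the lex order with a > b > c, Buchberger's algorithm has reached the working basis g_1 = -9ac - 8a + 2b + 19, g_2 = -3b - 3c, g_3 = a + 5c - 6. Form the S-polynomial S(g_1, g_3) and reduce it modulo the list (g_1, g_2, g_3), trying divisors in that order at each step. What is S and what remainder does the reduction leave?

lcm(LM(g_1), LM(g_3)) = ac.
S = (lcm/LT(g_1))·g_1 − (lcm/LT(g_3))·g_3 = 8/9a - 2/9b - 5c^2 + 6c - 19/9.
Reduce S modulo (g_1, g_2, g_3) in that order:
  leading term a: subtract (8/9)·g_3 from 8/9a - 2/9b - 5c^2 + 6c - 19/9 → -2/9b - 5c^2 + 14/9c + 29/9
  leading term b: subtract (2/27)·g_2 from -2/9b - 5c^2 + 14/9c + 29/9 → -5c^2 + 16/9c + 29/9
  leading term c^2: no divisor's leading term divides it; move -5c^2 to the remainder.
  leading term c: no divisor's leading term divides it; move 16/9c to the remainder.
  leading term 1: no divisor's leading term divides it; move 29/9 to the remainder.
The remainder -5c^2 + 16/9c + 29/9 is nonzero, so it would be added as the next basis element.

S(g_1, g_3) = 8/9a - 2/9b - 5c^2 + 6c - 19/9; remainder on division = -5c^2 + 16/9c + 29/9.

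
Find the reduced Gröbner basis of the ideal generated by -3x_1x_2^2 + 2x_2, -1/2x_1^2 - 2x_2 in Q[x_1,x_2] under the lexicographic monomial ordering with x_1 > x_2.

f_1 = -3x_1x_2^2 + 2x_2, LT = x_1x_2^2.
f_2 = -1/2x_1^2 - 2x_2, LT = x_1^2.

S(f_1,f_2): lcm = x_1^2x_2^2. S = -2/3x_1x_2 - 4x_2^3.
  leading term x_1x_2: no divisor's leading term divides it; move -2/3x_1x_2 to the remainder.
  leading term x_2^3: no divisor's leading term divides it; move -4x_2^3 to the remainder.
  remainder -2/3x_1x_2 - 4x_2^3 ≠ 0; add g_3 = -2/3x_1x_2 - 4x_2^3 to the basis.

S(f_1,g_3): lcm = x_1x_2^2. S = -6x_2^4 - 2/3x_2.
  leading term x_2^4: no divisor's leading term divides it; move -6x_2^4 to the remainder.
  leading term x_2: no divisor's leading term divides it; move -2/3x_2 to the remainder.
  remainder -6x_2^4 - 2/3x_2 ≠ 0; add g_4 = -6x_2^4 - 2/3x_2 to the basis.

The other S-polynomials (S(f_2,g_3), S(f_1,g_4), S(f_2,g_4), S(g_3,g_4)) all reduce to 0 modulo the current basis, so we have a Gröbner basis.
Inter-reduce: drop elements whose leading term is divisible by another's, tail-reduce, and make monic.

G = {x_1^2 + 4x_2, x_1x_2 + 6x_2^3, x_2^4 + 1/9x_2}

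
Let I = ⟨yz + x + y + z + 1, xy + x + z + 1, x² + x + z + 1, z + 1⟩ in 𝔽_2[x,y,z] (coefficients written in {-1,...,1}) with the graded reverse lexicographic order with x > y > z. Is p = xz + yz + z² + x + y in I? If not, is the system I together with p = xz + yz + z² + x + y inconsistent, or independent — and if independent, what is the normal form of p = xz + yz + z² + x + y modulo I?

Adjoining xz + yz + z² + x + y makes the ideal the whole ring: the system is inconsistent.

First compute the reduced Gröbner basis of I by Buchberger's algorithm.
f_1 = yz + x + y + z + 1, LT = yz.
f_2 = xy + x + z + 1, LT = xy.
f_3 = x² + x + z + 1, LT = x².
f_4 = z + 1, LT = z.

S(f_1,f_2): lcm = xyz. S = x² + xy + z² + x + z.
  reduce S modulo (f_1, f_2, f_3, f_4):
  remainder x ≠ 0; add h_5 = x to the basis.

The other S-polynomials (S(f_1,f_3), S(f_1,f_4), S(f_2,f_3), S(f_2,f_4), S(f_3,f_4), S(f_1,h_5), S(f_2,h_5), S(f_3,h_5), S(f_4,h_5)) all reduce to 0 modulo the current basis, so we have a Gröbner basis.
Inter-reduce: drop elements whose leading term is divisible by another's, tail-reduce, and make monic.
Reduced Gröbner basis: {x, z + 1}.
Label its elements g_1 = x, g_2 = z + 1.

Reduce p = xz + yz + z² + x + y modulo G:
  leading term xz: subtract (z)·g_1 from xz + yz + z² + x + y → yz + z² + x + y
  leading term yz: subtract (y)·g_2 from yz + z² + x + y → z² + x
  leading term z²: subtract (z)·g_2 from z² + x → x + z
  leading term x: subtract (1)·g_1 from x + z → z
  leading term z: subtract (1)·g_2 from z → 1
  leading term 1: no divisor's leading term divides it; move 1 to the remainder.
  normal form = 1.
The normal form is nonzero, so p ∉ I. Since p minus its normal form lies in I, I + (p) = I + (r) where r = 1; decide whether this ideal is the whole ring.
Here r = 1 is a nonzero constant, hence a unit: 1 ∈ I + (p), the Gröbner basis of I + (p) is {1}, and the enlarged system has no common solution — adjoining p is inconsistent.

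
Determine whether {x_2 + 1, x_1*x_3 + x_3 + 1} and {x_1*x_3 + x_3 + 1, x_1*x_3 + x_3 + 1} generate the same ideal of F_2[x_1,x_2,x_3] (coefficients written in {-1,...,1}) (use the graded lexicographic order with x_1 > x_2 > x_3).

Two ideals are equal iff their reduced Gröbner bases coincide (the reduced basis is unique for a fixed ordering).
Buchberger on the first generating set:
f_1 = x_2 + 1, LT = x_2.
f_2 = x_1*x_3 + x_3 + 1, LT = x_1*x_3.

The S-polynomials (S(f_1,f_2)) all reduce to 0 modulo the current basis, so we have a Gröbner basis.
Inter-reduce: drop elements whose leading term is divisible by another's, tail-reduce, and make monic.
Reduced Gröbner basis: {x_1*x_3 + x_3 + 1, x_2 + 1}.

Buchberger on the second generating set:
h_1 = x_1*x_3 + x_3 + 1, LT = x_1*x_3.
h_2 = x_1*x_3 + x_3 + 1, LT = x_1*x_3.

The S-polynomials (S(h_1,h_2)) all reduce to 0 modulo the current basis, so we have a Gröbner basis.
Inter-reduce: drop elements whose leading term is divisible by another's, tail-reduce, and make monic.
Reduced Gröbner basis: {x_1*x_3 + x_3 + 1}.

The bases are distinct; the ideals are different.

No, the ideals differ.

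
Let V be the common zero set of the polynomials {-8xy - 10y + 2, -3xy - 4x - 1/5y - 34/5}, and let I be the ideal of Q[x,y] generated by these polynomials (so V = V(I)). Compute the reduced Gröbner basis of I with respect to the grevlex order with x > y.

f_1 = -8xy - 10y + 2, LT = xy.
f_2 = -3xy - 4x - 1/5y - 34/5, LT = xy.

S(f_1,f_2): lcm = xy. S = -4/3x + 71/60y - 151/60.
  reduce S modulo (f_1, f_2):
  remainder -4/3x + 71/60y - 151/60 ≠ 0; add g_3 = -4/3x + 71/60y - 151/60 to the basis.

S(f_1,g_3): lcm = xy. S = 71/80y^2 - 51/80y - 1/4.
  reduce S modulo (f_1, f_2, g_3):
  remainder 71/80y^2 - 51/80y - 1/4 ≠ 0; add g_4 = 71/80y^2 - 51/80y - 1/4 to the basis.

The other S-polynomials (S(f_2,g_3), S(f_1,g_4), S(f_2,g_4), S(g_3,g_4)) all reduce to 0 modulo the current basis, so we have a Gröbner basis.
Inter-reduce: drop elements whose leading term is divisible by another's, tail-reduce, and make monic.

G = {y^2 - 51/71y - 20/71, x - 71/80y + 151/80}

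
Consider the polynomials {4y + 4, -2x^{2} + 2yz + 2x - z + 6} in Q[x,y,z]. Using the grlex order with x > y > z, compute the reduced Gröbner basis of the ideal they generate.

G = {x^{2} - x + \tfrac{3}{2}z - 3, y + 1}

f_1 = 4y + 4, LT = y.
f_2 = -2x^{2} + 2yz + 2x - z + 6, LT = x^{2}.

The S-polynomials (S(f_1,f_2)) all reduce to 0 modulo the current basis, so we have a Gröbner basis.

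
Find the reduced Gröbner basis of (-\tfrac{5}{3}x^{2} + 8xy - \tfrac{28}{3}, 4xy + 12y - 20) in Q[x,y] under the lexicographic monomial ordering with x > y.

G = {x + \tfrac{72}{25}y^{2} - \tfrac{47}{25}y - 3, y^{3} - \tfrac{47}{72}y^{2} - \tfrac{25}{12}y + \tfrac{125}{72}}

f_1 = -\tfrac{5}{3}x^{2} + 8xy - \tfrac{28}{3}, LT = x^{2}.
f_2 = 4xy + 12y - 20, LT = xy.

S(f_1,f_2): lcm = x^{2}y. S = -\tfrac{24}{5}xy^{2} - 3xy + 5x + \tfrac{28}{5}y.
  leading term xy^{2}: subtract (-\tfrac{6}{5}y)·f_2 from -\tfrac{24}{5}xy^{2} - 3xy + 5x + \tfrac{28}{5}y → -3xy + 5x + \tfrac{72}{5}y^{2} - \tfrac{92}{5}y
  leading term xy: subtract (-\tfrac{3}{4})·f_2 from -3xy + 5x + \tfrac{72}{5}y^{2} - \tfrac{92}{5}y → 5x + \tfrac{72}{5}y^{2} - \tfrac{47}{5}y - 15
  leading term x: no divisor's leading term divides it; move 5x to the remainder.
  leading term y^{2}: no divisor's leading term divides it; move \tfrac{72}{5}y^{2} to the remainder.
  leading term y: no divisor's leading term divides it; move -\tfrac{47}{5}y to the remainder.
  leading term 1: no divisor's leading term divides it; move -15 to the remainder.
  remainder 5x + \tfrac{72}{5}y^{2} - \tfrac{47}{5}y - 15 ≠ 0; add g_3 = 5x + \tfrac{72}{5}y^{2} - \tfrac{47}{5}y - 15 to the basis.

S(f_2,g_3): lcm = xy. S = -\tfrac{72}{25}y^{3} + \tfrac{47}{25}y^{2} + 6y - 5.
  leading term y^{3}: no divisor's leading term divides it; move -\tfrac{72}{25}y^{3} to the remainder.
  leading term y^{2}: no divisor's leading term divides it; move \tfrac{47}{25}y^{2} to the remainder.
  leading term y: no divisor's leading term divides it; move 6y to the remainder.
  leading term 1: no divisor's leading term divides it; move -5 to the remainder.
  remainder -\tfrac{72}{25}y^{3} + \tfrac{47}{25}y^{2} + 6y - 5 ≠ 0; add g_4 = -\tfrac{72}{25}y^{3} + \tfrac{47}{25}y^{2} + 6y - 5 to the basis.

The other S-polynomials (S(f_1,g_3), S(f_1,g_4), S(f_2,g_4), S(g_3,g_4)) all reduce to 0 modulo the current basis, so we have a Gröbner basis.
Inter-reduce: drop elements whose leading term is divisible by another's, tail-reduce, and make monic.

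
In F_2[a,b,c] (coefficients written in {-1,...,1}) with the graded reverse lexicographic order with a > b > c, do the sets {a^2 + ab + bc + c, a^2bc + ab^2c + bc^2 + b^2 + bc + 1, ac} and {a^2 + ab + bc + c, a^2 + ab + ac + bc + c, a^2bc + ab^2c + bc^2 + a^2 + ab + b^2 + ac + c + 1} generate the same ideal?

Yes, the ideals are equal.

Equality of ideals is decidable: compute both reduced Gröbner bases (unique for the ordering) and check whether they agree.
Buchberger on the first generating set:
f_1 = a^2 + ab + bc + c, LT = a^2.
f_2 = a^2bc + ab^2c + bc^2 + b^2 + bc + 1, LT = a^2bc.
f_3 = ac, LT = ac.

S(f_1,f_2): lcm = a^2bc. S = b^2c^2 + b^2 + bc + 1.
  leading term b^2c^2: no divisor's leading term divides it; move b^2c^2 to the remainder.
  leading term b^2: no divisor's leading term divides it; move b^2 to the remainder.
  leading term bc: no divisor's leading term divides it; move bc to the remainder.
  leading term 1: no divisor's leading term divides it; move 1 to the remainder.
  remainder b^2c^2 + b^2 + bc + 1 ≠ 0; add g_4 = b^2c^2 + b^2 + bc + 1 to the basis.

S(f_1,f_3): lcm = a^2c. S = abc + bc^2 + c^2.
  leading term abc: subtract (b)·f_3 from abc + bc^2 + c^2 → bc^2 + c^2
  leading term bc^2: no divisor's leading term divides it; move bc^2 to the remainder.
  leading term c^2: no divisor's leading term divides it; move c^2 to the remainder.
  remainder bc^2 + c^2 ≠ 0; add g_5 = bc^2 + c^2 to the basis.

S(f_2,f_3): lcm = a^2bc. S = ab^2c + bc^2 + b^2 + bc + 1.
  leading term ab^2c: subtract (b^2)·f_3 from ab^2c + bc^2 + b^2 + bc + 1 → bc^2 + b^2 + bc + 1
  leading term bc^2: subtract (1)·g_5 from bc^2 + b^2 + bc + 1 → b^2 + bc + c^2 + 1
  leading term b^2: no divisor's leading term divides it; move b^2 to the remainder.
  leading term bc: no divisor's leading term divides it; move bc to the remainder.
  leading term c^2: no divisor's leading term divides it; move c^2 to the remainder.
  leading term 1: no divisor's leading term divides it; move 1 to the remainder.
  remainder b^2 + bc + c^2 + 1 ≠ 0; add g_6 = b^2 + bc + c^2 + 1 to the basis.

S(g_4,g_6): lcm = b^2c^2. S = bc^3 + c^4 + b^2 + bc + c^2 + 1.
  leading term bc^3: subtract (c)·g_5 from bc^3 + c^4 + b^2 + bc + c^2 + 1 → c^4 + c^3 + b^2 + bc + c^2 + 1
  leading term c^4: no divisor's leading term divides it; move c^4 to the remainder.
  leading term c^3: no divisor's leading term divides it; move c^3 to the remainder.
  leading term b^2: subtract (1)·g_6 from b^2 + bc + c^2 + 1 → 0
  remainder c^4 + c^3 ≠ 0; add g_7 = c^4 + c^3 to the basis.

The other S-polynomials (S(f_1,g_4), S(f_2,g_4), S(f_3,g_4), S(f_1,g_5), S(f_2,g_5), S(f_3,g_5), S(g_4,g_5), S(f_1,g_6), S(f_2,g_6), S(f_3,g_6), S(g_5,g_6), S(f_1,g_7), S(f_2,g_7), S(f_3,g_7), S(g_4,g_7), S(g_5,g_7), S(g_6,g_7)) all reduce to 0 modulo the current basis, so we have a Gröbner basis.
Inter-reduce: drop elements whose leading term is divisible by another's, tail-reduce, and make monic.
Reduced Gröbner basis: {c^4 + c^3, bc^2 + c^2, a^2 + ab + bc + c, b^2 + bc + c^2 + 1, ac}.

Buchberger on the second generating set:
h_1 = a^2 + ab + bc + c, LT = a^2.
h_2 = a^2 + ab + ac + bc + c, LT = a^2.
h_3 = a^2bc + ab^2c + bc^2 + a^2 + ab + b^2 + ac + c + 1, LT = a^2bc.

S(h_1,h_2): lcm = a^2. S = ac.
  leading term ac: no divisor's leading term divides it; move ac to the remainder.
  remainder ac ≠ 0; add k_4 = ac to the basis.

S(h_1,h_3): lcm = a^2bc. S = b^2c^2 + a^2 + ab + b^2 + ac + c + 1.
  leading term b^2c^2: no divisor's leading term divides it; move b^2c^2 to the remainder.
  leading term a^2: subtract (1)·h_1 from a^2 + ab + b^2 + ac + c + 1 → b^2 + ac + bc + 1
  leading term b^2: no divisor's leading term divides it; move b^2 to the remainder.
  leading term ac: subtract (1)·k_4 from ac + bc + 1 → bc + 1
  leading term bc: no divisor's leading term divides it; move bc to the remainder.
  leading term 1: no divisor's leading term divides it; move 1 to the remainder.
  remainder b^2c^2 + b^2 + bc + 1 ≠ 0; add k_5 = b^2c^2 + b^2 + bc + 1 to the basis.

S(h_1,k_4): lcm = a^2c. S = abc + bc^2 + c^2.
  leading term abc: subtract (b)·k_4 from abc + bc^2 + c^2 → bc^2 + c^2
  leading term bc^2: no divisor's leading term divides it; move bc^2 to the remainder.
  leading term c^2: no divisor's leading term divides it; move c^2 to the remainder.
  remainder bc^2 + c^2 ≠ 0; add k_6 = bc^2 + c^2 to the basis.

S(h_3,k_4): lcm = a^2bc. S = ab^2c + bc^2 + a^2 + ab + b^2 + ac + c + 1.
  leading term ab^2c: subtract (b^2)·k_4 from ab^2c + bc^2 + a^2 + ab + b^2 + ac + c + 1 → bc^2 + a^2 + ab + b^2 + ac + c + 1
  leading term bc^2: subtract (1)·k_6 from bc^2 + a^2 + ab + b^2 + ac + c + 1 → a^2 + ab + b^2 + ac + c^2 + c + 1
  leading term a^2: subtract (1)·h_1 from a^2 + ab + b^2 + ac + c^2 + c + 1 → b^2 + ac + bc + c^2 + 1
  leading term b^2: no divisor's leading term divides it; move b^2 to the remainder.
  leading term ac: subtract (1)·k_4 from ac + bc + c^2 + 1 → bc + c^2 + 1
  leading term bc: no divisor's leading term divides it; move bc to the remainder.
  leading term c^2: no divisor's leading term divides it; move c^2 to the remainder.
  leading term 1: no divisor's leading term divides it; move 1 to the remainder.
  remainder b^2 + bc + c^2 + 1 ≠ 0; add k_7 = b^2 + bc + c^2 + 1 to the basis.

S(k_5,k_7): lcm = b^2c^2. S = bc^3 + c^4 + b^2 + bc + c^2 + 1.
  leading term bc^3: subtract (c)·k_6 from bc^3 + c^4 + b^2 + bc + c^2 + 1 → c^4 + c^3 + b^2 + bc + c^2 + 1
  leading term c^4: no divisor's leading term divides it; move c^4 to the remainder.
  leading term c^3: no divisor's leading term divides it; move c^3 to the remainder.
  leading term b^2: subtract (1)·k_7 from b^2 + bc + c^2 + 1 → 0
  remainder c^4 + c^3 ≠ 0; add k_8 = c^4 + c^3 to the basis.

The other S-polynomials (S(h_2,h_3), S(h_2,k_4), S(h_1,k_5), S(h_2,k_5), S(h_3,k_5), S(k_4,k_5), S(h_1,k_6), S(h_2,k_6), S(h_3,k_6), S(k_4,k_6), S(k_5,k_6), S(h_1,k_7), S(h_2,k_7), S(h_3,k_7), S(k_4,k_7), S(k_6,k_7), S(h_1,k_8), S(h_2,k_8), S(h_3,k_8), S(k_4,k_8), S(k_5,k_8), S(k_6,k_8), S(k_7,k_8)) all reduce to 0 modulo the current basis, so we have a Gröbner basis.
Inter-reduce: drop elements whose leading term is divisible by another's, tail-reduce, and make monic.
Reduced Gröbner basis: {c^4 + c^3, bc^2 + c^2, a^2 + ab + bc + c, b^2 + bc + c^2 + 1, ac}.

Same reduced basis, so the two generating sets span the same ideal.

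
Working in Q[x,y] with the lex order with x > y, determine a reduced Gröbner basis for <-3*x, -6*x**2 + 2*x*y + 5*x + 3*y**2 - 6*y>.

G = {x, y**2 - 2*y}

f_1 = -3*x, LT = x.
f_2 = -6*x**2 + 2*x*y + 5*x + 3*y**2 - 6*y, LT = x**2.

S(f_1,f_2): lcm = x**2. S = 1/3*x*y + 5/6*x + 1/2*y**2 - y.
  leading term x*y: subtract (-1/9*y)·f_1 from 1/3*x*y + 5/6*x + 1/2*y**2 - y → 5/6*x + 1/2*y**2 - y
  leading term x: subtract (-5/18)·f_1 from 5/6*x + 1/2*y**2 - y → 1/2*y**2 - y
  leading term y**2: no divisor's leading term divides it; move 1/2*y**2 to the remainder.
  leading term y: no divisor's leading term divides it; move -y to the remainder.
  remainder 1/2*y**2 - y ≠ 0; add g_3 = 1/2*y**2 - y to the basis.

S(f_1,g_3): leading monomials are coprime, so the S-polynomial reduces to 0 (Buchberger's first criterion).
S(f_2,g_3): leading monomials are coprime, so the S-polynomial reduces to 0 (Buchberger's first criterion).
Every S-polynomial of the final basis reduces to 0, so we have a Gröbner basis.
Inter-reduce: drop elements whose leading term is divisible by another's, tail-reduce, and make monic.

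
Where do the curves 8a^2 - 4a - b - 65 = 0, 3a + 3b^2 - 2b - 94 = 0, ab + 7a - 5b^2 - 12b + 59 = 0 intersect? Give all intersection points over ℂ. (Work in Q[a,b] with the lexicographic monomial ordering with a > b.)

Compute a lex Gröbner basis by Buchberger's algorithm.
f_1 = 8a^2 - 4a - b - 65, LT = a^2.
f_2 = 3a + 3b^2 - 2b - 94, LT = a.
f_3 = ab + 7a - 5b^2 - 12b + 59, LT = ab.

S(f_1,f_2): lcm = a^2. S = -ab^2 + 2/3ab + 185/6a - 1/8b - 65/8.
  reduce S modulo (f_1, f_2, f_3):
  remainder b^4 - 4/3b^3 - 1111/18b^2 + 2975/72b + 68975/72 ≠ 0; add h_4 = b^4 - 4/3b^3 - 1111/18b^2 + 2975/72b + 68975/72 to the basis.

S(f_1,f_3): lcm = a^2b. S = -7a^2 + 5ab^2 + 23/2ab - 59a - 1/8b^2 - 65/8b.
  reduce S modulo (f_1, f_2, f_3, h_4):
  remainder -89/6b^3 - 5897/72b^2 + 37171/72b + 49945/18 ≠ 0; add h_5 = -89/6b^3 - 5897/72b^2 + 37171/72b + 49945/18 to the basis.

S(f_2,f_3): lcm = ab. S = -7a + b^3 + 13/3b^2 - 58/3b - 59.
  reduce S modulo (f_1, f_2, f_3, h_4, h_5):
  remainder 2069/356b^2 + 11539/1068b - 24370/267 ≠ 0; add h_6 = 2069/356b^2 + 11539/1068b - 24370/267 to the basis.

S(f_3,h_4): lcm = ab^4. S = 25/3ab^3 + 1111/18ab^2 - 2975/72ab - 68975/72a - 5b^5 - 12b^4 + 59b^3.
  reduce S modulo (f_1, f_2, f_3, h_4, h_5, h_6):
  remainder -16644992249/2681424b - 83224961245/2681424 ≠ 0; add h_7 = -16644992249/2681424b - 83224961245/2681424 to the basis.

The other S-polynomials (S(f_1,h_4), S(f_2,h_4), S(f_1,h_5), S(f_2,h_5), S(f_3,h_5), S(h_4,h_5), S(f_1,h_6), S(f_2,h_6), S(f_3,h_6), S(h_4,h_6), S(h_5,h_6), S(f_1,h_7), S(f_2,h_7), S(f_3,h_7), S(h_4,h_7), S(h_5,h_7), S(h_6,h_7)) all reduce to 0 modulo the current basis, so we have a Gröbner basis.
Inter-reduce: drop elements whose leading term is divisible by another's, tail-reduce, and make monic.
Reduced Gröbner basis: {a - 3, b + 5}.

The lex basis is triangular: the last element involves only b. Solving b + 5 = 0 gives b ∈ {-5}; substituting each value into the earlier elements determines the remaining variables.
  b = -5: the earlier basis element becomes a - 3 = 0, giving a = 3 — point (3, -5).
A lex Gröbner basis triangularizes the system, enabling back-substitution.

{(3, -5)}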